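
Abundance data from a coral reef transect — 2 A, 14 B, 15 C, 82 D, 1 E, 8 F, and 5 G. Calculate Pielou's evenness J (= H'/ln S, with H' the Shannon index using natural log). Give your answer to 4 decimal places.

Total N = 2+14+15+82+1+8+5 = 127, so the proportions are 0.015748, 0.110236, 0.11811, 0.645669, 0.007874, 0.062992, 0.03937 (working shown to 6 dp, full precision carried).
H' = −Σ pᵢ ln pᵢ = −((-0.065371) + (-0.243085) + (-0.252300) + (-0.282460) + (-0.038143) + (-0.174157) + (-0.127352)) = 1.182868.
With S = 7 species, ln S = 1.945910, so J = 1.182868/1.945910 = 0.607874, i.e. 0.6079 to 4 decimal places.

0.6079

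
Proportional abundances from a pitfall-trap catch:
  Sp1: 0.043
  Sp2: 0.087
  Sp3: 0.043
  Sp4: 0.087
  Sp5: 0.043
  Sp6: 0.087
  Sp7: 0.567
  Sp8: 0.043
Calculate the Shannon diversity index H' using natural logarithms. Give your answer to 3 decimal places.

Each pᵢ ln pᵢ term (working shown to 5 dp, full precision carried): 0.043×(-3.14656)=-0.13530, 0.087×(-2.44185)=-0.21244, 0.043×(-3.14656)=-0.13530, 0.087×(-2.44185)=-0.21244, 0.043×(-3.14656)=-0.13530, 0.087×(-2.44185)=-0.21244, 0.567×(-0.56740)=-0.32171, 0.043×(-3.14656)=-0.13530.
Sum = -1.50024, so H' = 1.500.

1.500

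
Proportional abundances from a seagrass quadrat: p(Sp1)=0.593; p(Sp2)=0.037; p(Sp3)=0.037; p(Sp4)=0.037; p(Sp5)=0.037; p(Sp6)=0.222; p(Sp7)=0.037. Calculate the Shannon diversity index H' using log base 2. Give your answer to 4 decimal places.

1.8090

Each pᵢ log₂ pᵢ term (working shown to 6 dp, full precision carried): 0.593×(-0.753896)=-0.447060, 0.037×(-4.756331)=-0.175984, 0.037×(-4.756331)=-0.175984, 0.037×(-4.756331)=-0.175984, 0.037×(-4.756331)=-0.175984, 0.222×(-2.171368)=-0.482044, 0.037×(-4.756331)=-0.175984.
Sum = -1.809025, so H' = 1.8090.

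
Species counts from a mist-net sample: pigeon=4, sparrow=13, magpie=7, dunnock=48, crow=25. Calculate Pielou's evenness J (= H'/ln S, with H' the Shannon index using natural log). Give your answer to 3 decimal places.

0.800

Total N = 4+13+7+48+25 = 97, so the proportions are 0.04124, 0.13402, 0.07216, 0.49485, 0.25773 (working shown to 5 dp, full precision carried).
H' = −Σ pᵢ ln pᵢ = −((-0.13148) + (-0.26935) + (-0.18971) + (-0.34813) + (-0.34944)) = 1.28811.
With S = 5 species, ln S = 1.60944, so J = 1.28811/1.60944 = 0.80035, i.e. 0.800 to 3 decimal places.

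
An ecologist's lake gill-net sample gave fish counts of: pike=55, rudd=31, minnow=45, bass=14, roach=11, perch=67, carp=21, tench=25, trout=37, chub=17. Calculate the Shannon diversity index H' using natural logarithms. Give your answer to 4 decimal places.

2.1573

Total N = 55+31+45+14+11+67+21+25+37+17 = 323, so the proportions are 0.170279, 0.095975, 0.139319, 0.043344, 0.034056, 0.20743, 0.065015, 0.077399, 0.114551, 0.052632 (working shown to 6 dp, full precision carried).
Each pᵢ ln pᵢ term: 0.170279×(-1.770319)=-0.301448, 0.095975×(-2.343665)=-0.224934, 0.139319×(-1.970990)=-0.274596, 0.043344×(-3.138595)=-0.136038, 0.034056×(-3.379757)=-0.115100, 0.20743×(-1.572960)=-0.326280, 0.065015×(-2.733130)=-0.177696, 0.077399×(-2.558776)=-0.198048, 0.114551×(-2.166734)=-0.248202, 0.052632×(-2.944439)=-0.154970.
Sum = -2.157311, so H' = 2.1573.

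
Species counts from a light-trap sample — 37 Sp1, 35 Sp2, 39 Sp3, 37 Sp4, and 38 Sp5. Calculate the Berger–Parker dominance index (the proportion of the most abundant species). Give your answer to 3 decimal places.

0.210

Total N = 37+35+39+37+38 = 186, so the proportions are 0.19892, 0.18817, 0.20968, 0.19892, 0.2043 (working shown to 5 dp, full precision carried).
The largest proportion is 0.20968, i.e. d = 0.210 to 3 decimal places.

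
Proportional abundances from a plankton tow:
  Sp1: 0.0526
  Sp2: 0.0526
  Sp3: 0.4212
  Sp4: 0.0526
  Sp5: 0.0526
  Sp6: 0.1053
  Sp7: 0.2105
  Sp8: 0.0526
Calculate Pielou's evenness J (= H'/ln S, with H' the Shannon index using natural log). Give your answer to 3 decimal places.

H' = −Σ pᵢ ln pᵢ = −((-0.15491) + (-0.15491) + (-0.36419) + (-0.15491) + (-0.15491) + (-0.23702) + (-0.32802) + (-0.15491)) = 1.70377 (working shown to 5 dp, full precision carried).
With S = 8 species, ln S = 2.07944, so J = 1.70377/2.07944 = 0.81934, i.e. 0.819 to 3 decimal places.

0.819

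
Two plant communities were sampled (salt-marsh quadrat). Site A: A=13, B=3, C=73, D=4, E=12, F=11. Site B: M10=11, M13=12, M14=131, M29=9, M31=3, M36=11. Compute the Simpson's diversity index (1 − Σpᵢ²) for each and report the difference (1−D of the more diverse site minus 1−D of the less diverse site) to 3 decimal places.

0.133

Site A: N=116, proportions 0.11207, 0.02586, 0.62931, 0.03448, 0.10345, 0.09483, giving 1−D = 0.56986 (working shown to 5 dp, full precision carried).
Site B: N=177, proportions 0.06215, 0.0678, 0.74011, 0.05085, 0.01695, 0.06215, giving 1−D = 0.43704.
Difference = |0.56986 − 0.43704| = 0.13282, i.e. 0.133 to 3 decimal places.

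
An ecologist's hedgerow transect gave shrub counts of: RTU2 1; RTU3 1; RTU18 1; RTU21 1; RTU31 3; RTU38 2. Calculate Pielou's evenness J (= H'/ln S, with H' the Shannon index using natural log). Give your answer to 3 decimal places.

Total N = 1+1+1+1+3+2 = 9, so the proportions are 0.11111, 0.11111, 0.11111, 0.11111, 0.33333, 0.22222 (working shown to 5 dp, full precision carried).
H' = −Σ pᵢ ln pᵢ = −((-0.24414) + (-0.24414) + (-0.24414) + (-0.24414) + (-0.36620) + (-0.33424)) = 1.67699.
With S = 6 species, ln S = 1.79176, so J = 1.67699/1.79176 = 0.93594, i.e. 0.936 to 3 decimal places.

0.936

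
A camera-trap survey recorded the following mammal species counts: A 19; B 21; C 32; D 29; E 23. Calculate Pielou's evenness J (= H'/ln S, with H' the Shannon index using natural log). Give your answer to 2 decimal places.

0.99

Total N = 19+21+32+29+23 = 124, so the proportions are 0.1532, 0.1694, 0.2581, 0.2339, 0.1855 (working shown to 4 dp, full precision carried).
H' = −Σ pᵢ ln pᵢ = −((-0.2874) + (-0.3007) + (-0.3496) + (-0.3398) + (-0.3125)) = 1.5900.
With S = 5 species, ln S = 1.6094, so J = 1.5900/1.6094 = 0.9879, i.e. 0.99 to 2 decimal places.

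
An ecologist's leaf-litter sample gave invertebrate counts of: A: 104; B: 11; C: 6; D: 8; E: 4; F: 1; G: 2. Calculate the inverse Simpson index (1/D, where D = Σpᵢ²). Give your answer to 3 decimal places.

Total N = 104+11+6+8+4+1+2 = 136, so the proportions are 0.764706, 0.080882, 0.044118, 0.058824, 0.029412, 0.007353, 0.014706 (working shown to 6 dp, full precision carried).
D = 0.764706² + 0.080882² + 0.044118² + 0.058824² + 0.029412² + 0.007353² + 0.014706² = 0.584775 + 0.006542 + 0.001946 + 0.003460 + 0.000865 + 0.000054 + 0.000216 = 0.597859.
So 1/D = 1.67264, i.e. 1.673 to 3 decimal places.

1.673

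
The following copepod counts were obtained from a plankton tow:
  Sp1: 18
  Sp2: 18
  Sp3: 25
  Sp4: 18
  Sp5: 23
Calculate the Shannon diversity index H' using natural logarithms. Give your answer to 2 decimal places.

1.60

Total N = 18+18+25+18+23 = 102, so the proportions are 0.1765, 0.1765, 0.2451, 0.1765, 0.2255 (working shown to 4 dp, full precision carried).
Each pᵢ ln pᵢ term: 0.1765×(-1.7346)=-0.3061, 0.1765×(-1.7346)=-0.3061, 0.2451×(-1.4061)=-0.3446, 0.1765×(-1.7346)=-0.3061, 0.2255×(-1.4895)=-0.3359.
Sum = -1.5988, so H' = 1.60.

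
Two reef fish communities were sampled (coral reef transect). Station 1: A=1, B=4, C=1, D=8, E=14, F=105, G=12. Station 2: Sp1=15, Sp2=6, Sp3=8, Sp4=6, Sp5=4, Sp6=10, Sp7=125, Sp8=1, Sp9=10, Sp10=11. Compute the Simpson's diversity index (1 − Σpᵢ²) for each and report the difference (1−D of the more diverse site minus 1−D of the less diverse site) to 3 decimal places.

Station 1: N=145, proportions 0.0069, 0.02759, 0.0069, 0.05517, 0.09655, 0.72414, 0.08276, giving 1−D = 0.45555 (working shown to 5 dp, full precision carried).
Station 2: N=196, proportions 0.07653, 0.03061, 0.04082, 0.03061, 0.02041, 0.05102, 0.63776, 0.0051, 0.05102, 0.05612, giving 1−D = 0.57507.
Difference = |0.45555 − 0.57507| = 0.11952, i.e. 0.120 to 3 decimal places.

0.120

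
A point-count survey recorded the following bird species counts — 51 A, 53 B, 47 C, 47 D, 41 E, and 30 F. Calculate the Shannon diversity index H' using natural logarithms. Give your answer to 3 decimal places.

Total N = 51+53+47+47+41+30 = 269, so the proportions are 0.18959, 0.19703, 0.17472, 0.17472, 0.15242, 0.11152 (working shown to 5 dp, full precision carried).
Each pᵢ ln pᵢ term: 0.18959×(-1.66289)=-0.31527, 0.19703×(-1.62442)=-0.32005, 0.17472×(-1.74456)=-0.30481, 0.17472×(-1.74456)=-0.30481, 0.15242×(-1.88114)=-0.28672, 0.11152×(-2.19351)=-0.24463.
Sum = -1.77629, so H' = 1.776.

1.776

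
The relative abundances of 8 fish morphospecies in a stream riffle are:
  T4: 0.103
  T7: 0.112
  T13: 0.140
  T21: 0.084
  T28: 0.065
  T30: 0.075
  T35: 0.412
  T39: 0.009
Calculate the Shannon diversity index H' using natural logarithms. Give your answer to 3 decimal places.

Each pᵢ ln pᵢ term (working shown to 5 dp, full precision carried): 0.103×(-2.27303)=-0.23412, 0.112×(-2.18926)=-0.24520, 0.14×(-1.96611)=-0.27526, 0.084×(-2.47694)=-0.20806, 0.065×(-2.73337)=-0.17767, 0.075×(-2.59027)=-0.19427, 0.412×(-0.88673)=-0.36533, 0.009×(-4.71053)=-0.04239.
Sum = -1.74230, so H' = 1.742.

1.742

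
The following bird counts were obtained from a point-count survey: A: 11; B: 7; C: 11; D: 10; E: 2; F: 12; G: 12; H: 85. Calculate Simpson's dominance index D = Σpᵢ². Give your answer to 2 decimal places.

0.35

Total N = 11+7+11+10+2+12+12+85 = 150, so the proportions are 0.0733, 0.0467, 0.0733, 0.0667, 0.0133, 0.08, 0.08, 0.5667 (working shown to 4 dp, full precision carried).
D = 0.0733² + 0.0467² + 0.0733² + 0.0667² + 0.0133² + 0.08² + 0.08² + 0.5667² = 0.0054 + 0.0022 + 0.0054 + 0.0044 + 0.0002 + 0.0064 + 0.0064 + 0.3211 = 0.3515.
To 2 decimal places, D = 0.35.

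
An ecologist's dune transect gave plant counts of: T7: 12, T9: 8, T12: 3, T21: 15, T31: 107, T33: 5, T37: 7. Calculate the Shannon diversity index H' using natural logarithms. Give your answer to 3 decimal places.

1.158

Total N = 12+8+3+15+107+5+7 = 157, so the proportions are 0.07643, 0.05096, 0.01911, 0.09554, 0.68153, 0.03185, 0.04459 (working shown to 5 dp, full precision carried).
Each pᵢ ln pᵢ term: 0.07643×(-2.57134)=-0.19654, 0.05096×(-2.97680)=-0.15168, 0.01911×(-3.95763)=-0.07562, 0.09554×(-2.34820)=-0.22435, 0.68153×(-0.38342)=-0.26131, 0.03185×(-3.44681)=-0.10977, 0.04459×(-3.11034)=-0.13868.
Sum = -1.15795, so H' = 1.158.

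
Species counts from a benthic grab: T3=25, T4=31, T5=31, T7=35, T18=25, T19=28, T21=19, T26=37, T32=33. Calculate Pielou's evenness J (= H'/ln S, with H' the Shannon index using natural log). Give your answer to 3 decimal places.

Total N = 25+31+31+35+25+28+19+37+33 = 264, so the proportions are 0.0947, 0.11742, 0.11742, 0.13258, 0.0947, 0.10606, 0.07197, 0.14015, 0.125 (working shown to 5 dp, full precision carried).
H' = −Σ pᵢ ln pᵢ = −((-0.22321) + (-0.25152) + (-0.25152) + (-0.26788) + (-0.22321) + (-0.23797) + (-0.18939) + (-0.27540) + (-0.25993)) = 2.18003.
With S = 9 species, ln S = 2.19722, so J = 2.18003/2.19722 = 0.99217, i.e. 0.992 to 3 decimal places.

0.992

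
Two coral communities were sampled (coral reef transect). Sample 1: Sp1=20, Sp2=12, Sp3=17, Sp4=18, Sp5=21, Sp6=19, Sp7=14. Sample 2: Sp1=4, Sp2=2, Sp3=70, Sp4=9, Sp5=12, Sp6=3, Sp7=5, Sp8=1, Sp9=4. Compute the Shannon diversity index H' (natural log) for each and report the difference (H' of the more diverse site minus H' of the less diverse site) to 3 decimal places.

Sample 1: N=121, proportions 0.16529, 0.09917, 0.1405, 0.14876, 0.17355, 0.15702, 0.1157, giving H' = 1.93008 (working shown to 5 dp, full precision carried).
Sample 2: N=110, proportions 0.03636, 0.01818, 0.63636, 0.08182, 0.10909, 0.02727, 0.04545, 0.00909, 0.03636, giving H' = 1.32950.
Difference = |1.93008 − 1.32950| = 0.60058, i.e. 0.601 to 3 decimal places.

0.601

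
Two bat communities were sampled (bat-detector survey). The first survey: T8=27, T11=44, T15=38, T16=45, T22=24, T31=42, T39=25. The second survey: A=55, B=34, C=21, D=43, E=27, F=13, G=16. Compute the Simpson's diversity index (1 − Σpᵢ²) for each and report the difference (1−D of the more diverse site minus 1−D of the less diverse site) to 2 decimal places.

0.02

The first survey: N=245, proportions 0.1102, 0.1796, 0.1551, 0.1837, 0.098, 0.1714, 0.102, giving 1−D = 0.8484 (working shown to 4 dp, full precision carried).
The second survey: N=209, proportions 0.2632, 0.1627, 0.1005, 0.2057, 0.1292, 0.0622, 0.0766, giving 1−D = 0.8254.
Difference = |0.8484 − 0.8254| = 0.0230, i.e. 0.02 to 2 decimal places.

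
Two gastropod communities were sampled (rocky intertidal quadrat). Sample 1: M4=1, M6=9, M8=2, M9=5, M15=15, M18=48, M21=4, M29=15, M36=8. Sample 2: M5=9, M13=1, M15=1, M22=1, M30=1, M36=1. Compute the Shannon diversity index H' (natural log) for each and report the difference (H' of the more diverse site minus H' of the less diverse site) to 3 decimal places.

0.470

Sample 1: N=107, proportions 0.00935, 0.08411, 0.01869, 0.04673, 0.14019, 0.4486, 0.03738, 0.14019, 0.07477, giving H' = 1.69668 (working shown to 5 dp, full precision carried).
Sample 2: N=14, proportions 0.64286, 0.07143, 0.07143, 0.07143, 0.07143, 0.07143, giving H' = 1.22656.
Difference = |1.69668 − 1.22656| = 0.47012, i.e. 0.470 to 3 decimal places.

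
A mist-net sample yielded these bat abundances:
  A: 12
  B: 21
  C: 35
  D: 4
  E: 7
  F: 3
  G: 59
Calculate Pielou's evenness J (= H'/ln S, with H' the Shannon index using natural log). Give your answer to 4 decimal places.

Total N = 12+21+35+4+7+3+59 = 141, so the proportions are 0.085106, 0.148936, 0.248227, 0.028369, 0.049645, 0.021277, 0.41844 (working shown to 6 dp, full precision carried).
H' = −Σ pᵢ ln pᵢ = −((-0.209690) + (-0.283610) + (-0.345882) + (-0.101063) + (-0.149078) + (-0.081918) + (-0.364554)) = 1.535794.
With S = 7 species, ln S = 1.945910, so J = 1.535794/1.945910 = 0.789242, i.e. 0.7892 to 4 decimal places.

0.7892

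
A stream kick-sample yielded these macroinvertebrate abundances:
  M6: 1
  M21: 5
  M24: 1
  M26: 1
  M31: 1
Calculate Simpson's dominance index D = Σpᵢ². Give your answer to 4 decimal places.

0.3580

Total N = 1+5+1+1+1 = 9, so the proportions are 0.111111, 0.555556, 0.111111, 0.111111, 0.111111 (working shown to 6 dp, full precision carried).
D = 0.111111² + 0.555556² + 0.111111² + 0.111111² + 0.111111² = 0.012346 + 0.308642 + 0.012346 + 0.012346 + 0.012346 = 0.358025.
To 4 decimal places, D = 0.3580.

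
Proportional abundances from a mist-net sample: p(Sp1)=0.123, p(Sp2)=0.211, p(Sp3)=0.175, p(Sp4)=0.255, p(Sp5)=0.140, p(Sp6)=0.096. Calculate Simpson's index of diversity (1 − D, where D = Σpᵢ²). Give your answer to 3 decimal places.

D = 0.123² + 0.211² + 0.175² + 0.255² + 0.14² + 0.096² = 0.01513 + 0.04452 + 0.03062 + 0.06502 + 0.01960 + 0.00922 = 0.18412 (working shown to 5 dp, full precision carried).
So 1 − D = 0.81588, i.e. 0.816 to 3 decimal places.

0.816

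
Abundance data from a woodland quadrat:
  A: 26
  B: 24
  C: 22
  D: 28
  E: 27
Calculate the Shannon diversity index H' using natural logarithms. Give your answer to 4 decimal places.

1.6058

Total N = 26+24+22+28+27 = 127, so the proportions are 0.204724, 0.188976, 0.173228, 0.220472, 0.212598 (working shown to 6 dp, full precision carried).
Each pᵢ ln pᵢ term: 0.204724×(-1.586091)=-0.324711, 0.188976×(-1.666133)=-0.314860, 0.173228×(-1.753145)=-0.303694, 0.220472×(-1.511983)=-0.333350, 0.212598×(-1.548350)=-0.329177.
Sum = -1.605793, so H' = 1.6058.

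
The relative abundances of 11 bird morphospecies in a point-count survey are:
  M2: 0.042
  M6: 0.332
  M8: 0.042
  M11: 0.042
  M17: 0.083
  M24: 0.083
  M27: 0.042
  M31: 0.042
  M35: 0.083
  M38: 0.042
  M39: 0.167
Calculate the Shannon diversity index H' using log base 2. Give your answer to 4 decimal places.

Each pᵢ log₂ pᵢ term (working shown to 6 dp, full precision carried): 0.042×(-4.573467)=-0.192086, 0.332×(-1.590745)=-0.528127, 0.042×(-4.573467)=-0.192086, 0.042×(-4.573467)=-0.192086, 0.083×(-3.590745)=-0.298032, 0.083×(-3.590745)=-0.298032, 0.042×(-4.573467)=-0.192086, 0.042×(-4.573467)=-0.192086, 0.083×(-3.590745)=-0.298032, 0.042×(-4.573467)=-0.192086, 0.167×(-2.582080)=-0.431207.
Sum = -3.005944, so H' = 3.0059.

3.0059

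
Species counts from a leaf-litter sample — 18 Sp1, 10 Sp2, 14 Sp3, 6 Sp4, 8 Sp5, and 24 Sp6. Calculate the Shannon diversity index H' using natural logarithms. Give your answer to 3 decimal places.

1.686

Total N = 18+10+14+6+8+24 = 80, so the proportions are 0.225, 0.125, 0.175, 0.075, 0.1, 0.3 (working shown to 5 dp, full precision carried).
Each pᵢ ln pᵢ term: 0.225×(-1.49165)=-0.33562, 0.125×(-2.07944)=-0.25993, 0.175×(-1.74297)=-0.30502, 0.075×(-2.59027)=-0.19427, 0.1×(-2.30259)=-0.23026, 0.3×(-1.20397)=-0.36119.
Sum = -1.68629, so H' = 1.686.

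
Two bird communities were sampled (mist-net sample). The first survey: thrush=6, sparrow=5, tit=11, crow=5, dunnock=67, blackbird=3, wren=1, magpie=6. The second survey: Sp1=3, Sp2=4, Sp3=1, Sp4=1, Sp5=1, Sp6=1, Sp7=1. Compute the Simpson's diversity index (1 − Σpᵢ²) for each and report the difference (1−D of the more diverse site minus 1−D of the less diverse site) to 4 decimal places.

0.2301

The first survey: N=104, proportions 0.057692308, 0.048076923, 0.105769231, 0.048076923, 0.644230769, 0.028846154, 0.009615385, 0.057692308, giving 1−D = 0.561575444 (working shown to 9 dp, full precision carried).
The second survey: N=12, proportions 0.25, 0.333333333, 0.083333333, 0.083333333, 0.083333333, 0.083333333, 0.083333333, giving 1−D = 0.791666667.
Difference = |0.561575444 − 0.791666667| = 0.230091223, i.e. 0.2301 to 4 decimal places.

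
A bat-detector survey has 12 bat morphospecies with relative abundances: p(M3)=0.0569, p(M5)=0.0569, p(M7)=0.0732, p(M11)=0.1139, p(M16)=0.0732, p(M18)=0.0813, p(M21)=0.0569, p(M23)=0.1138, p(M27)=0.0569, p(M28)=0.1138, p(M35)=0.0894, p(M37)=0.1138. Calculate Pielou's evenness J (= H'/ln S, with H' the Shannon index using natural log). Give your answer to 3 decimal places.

0.984

H' = −Σ pᵢ ln pᵢ = −((-0.16310) + (-0.16310) + (-0.19139) + (-0.24744) + (-0.19139) + (-0.20403) + (-0.16310) + (-0.24732) + (-0.16310) + (-0.24732) + (-0.21587) + (-0.24732)) = 2.44449 (working shown to 5 dp, full precision carried).
With S = 12 species, ln S = 2.48491, so J = 2.44449/2.48491 = 0.98373, i.e. 0.984 to 3 decimal places.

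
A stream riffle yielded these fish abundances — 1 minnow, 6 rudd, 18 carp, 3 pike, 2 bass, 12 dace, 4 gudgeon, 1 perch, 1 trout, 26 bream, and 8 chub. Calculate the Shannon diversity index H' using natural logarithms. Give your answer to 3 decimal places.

1.917

Total N = 1+6+18+3+2+12+4+1+1+26+8 = 82, so the proportions are 0.0122, 0.07317, 0.21951, 0.03659, 0.02439, 0.14634, 0.04878, 0.0122, 0.0122, 0.31707, 0.09756 (working shown to 5 dp, full precision carried).
Each pᵢ ln pᵢ term: 0.0122×(-4.40672)=-0.05374, 0.07317×(-2.61496)=-0.19134, 0.21951×(-1.51635)=-0.33286, 0.03659×(-3.30811)=-0.12103, 0.02439×(-3.71357)=-0.09057, 0.14634×(-1.92181)=-0.28124, 0.04878×(-3.02042)=-0.14734, 0.0122×(-4.40672)=-0.05374, 0.0122×(-4.40672)=-0.05374, 0.31707×(-1.14862)=-0.36420, 0.09756×(-2.32728)=-0.22705.
Sum = -1.91685, so H' = 1.917.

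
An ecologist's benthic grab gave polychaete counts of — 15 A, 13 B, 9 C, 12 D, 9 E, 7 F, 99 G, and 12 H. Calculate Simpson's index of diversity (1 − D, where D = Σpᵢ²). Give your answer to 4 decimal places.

0.6548

Total N = 15+13+9+12+9+7+99+12 = 176, so the proportions are 0.085227, 0.073864, 0.051136, 0.068182, 0.051136, 0.039773, 0.5625, 0.068182 (working shown to 6 dp, full precision carried).
D = 0.085227² + 0.073864² + 0.051136² + 0.068182² + 0.051136² + 0.039773² + 0.5625² + 0.068182² = 0.007264 + 0.005456 + 0.002615 + 0.004649 + 0.002615 + 0.001582 + 0.316406 + 0.004649 = 0.345235.
So 1 − D = 0.654765, i.e. 0.6548 to 4 decimal places.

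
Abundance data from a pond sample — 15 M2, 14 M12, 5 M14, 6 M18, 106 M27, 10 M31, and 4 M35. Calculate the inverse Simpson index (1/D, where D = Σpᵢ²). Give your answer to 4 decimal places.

Total N = 15+14+5+6+106+10+4 = 160, so the proportions are 0.09375, 0.0875, 0.03125, 0.0375, 0.6625, 0.0625, 0.025 (working shown to 7 dp, full precision carried).
D = 0.09375² + 0.0875² + 0.03125² + 0.0375² + 0.6625² + 0.0625² + 0.025² = 0.0087891 + 0.0076562 + 0.0009766 + 0.0014062 + 0.4389062 + 0.0039062 + 0.0006250 = 0.4622656.
So 1/D = 2.163258, i.e. 2.1633 to 4 decimal places.

2.1633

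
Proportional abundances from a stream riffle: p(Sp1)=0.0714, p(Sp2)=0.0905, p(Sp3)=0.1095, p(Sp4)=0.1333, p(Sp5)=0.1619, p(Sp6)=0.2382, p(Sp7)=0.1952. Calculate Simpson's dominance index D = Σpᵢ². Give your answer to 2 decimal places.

D = 0.0714² + 0.0905² + 0.1095² + 0.1333² + 0.1619² + 0.2382² + 0.1952² = 0.0051 + 0.0082 + 0.0120 + 0.0178 + 0.0262 + 0.0567 + 0.0381 = 0.1641 (working shown to 4 dp, full precision carried).
To 2 decimal places, D = 0.16.

0.16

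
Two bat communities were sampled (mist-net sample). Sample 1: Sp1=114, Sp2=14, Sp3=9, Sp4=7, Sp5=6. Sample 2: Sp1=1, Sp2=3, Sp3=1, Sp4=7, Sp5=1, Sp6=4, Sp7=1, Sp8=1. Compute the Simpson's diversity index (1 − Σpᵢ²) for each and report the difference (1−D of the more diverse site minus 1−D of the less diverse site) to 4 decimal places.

Sample 1: N=150, proportions 0.76, 0.093333, 0.06, 0.046667, 0.04, giving 1−D = 0.406311 (working shown to 6 dp, full precision carried).
Sample 2: N=19, proportions 0.052632, 0.157895, 0.052632, 0.368421, 0.052632, 0.210526, 0.052632, 0.052632, giving 1−D = 0.781163.
Difference = |0.406311 − 0.781163| = 0.374852, i.e. 0.3749 to 4 decimal places.

0.3749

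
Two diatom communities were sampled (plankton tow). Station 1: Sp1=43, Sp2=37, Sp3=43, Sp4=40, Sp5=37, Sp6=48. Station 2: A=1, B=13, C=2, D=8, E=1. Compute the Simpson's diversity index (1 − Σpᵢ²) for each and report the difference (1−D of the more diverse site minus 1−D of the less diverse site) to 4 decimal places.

0.2143

Station 1: N=248, proportions 0.173387, 0.149194, 0.173387, 0.16129, 0.149194, 0.193548, giving 1−D = 0.831881 (working shown to 6 dp, full precision carried).
Station 2: N=25, proportions 0.04, 0.52, 0.08, 0.32, 0.04, giving 1−D = 0.617600.
Difference = |0.831881 − 0.617600| = 0.214281, i.e. 0.2143 to 4 decimal places.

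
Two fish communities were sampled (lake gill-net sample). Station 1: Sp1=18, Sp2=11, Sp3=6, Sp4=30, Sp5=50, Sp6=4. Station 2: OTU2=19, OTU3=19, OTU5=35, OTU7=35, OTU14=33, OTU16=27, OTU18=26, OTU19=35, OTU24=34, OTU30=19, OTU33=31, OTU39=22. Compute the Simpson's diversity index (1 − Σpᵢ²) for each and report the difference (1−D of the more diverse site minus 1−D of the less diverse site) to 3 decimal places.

Station 1: N=119, proportions 0.1512605, 0.092437, 0.0504202, 0.2521008, 0.4201681, 0.0336134, giving 1−D = 0.7248076 (working shown to 7 dp, full precision carried).
Station 2: N=335, proportions 0.0567164, 0.0567164, 0.1044776, 0.1044776, 0.0985075, 0.080597, 0.0776119, 0.1044776, 0.1014925, 0.0567164, 0.0925373, 0.0656716, giving 1−D = 0.9122032.
Difference = |0.7248076 − 0.9122032| = 0.1873956, i.e. 0.187 to 3 decimal places.

0.187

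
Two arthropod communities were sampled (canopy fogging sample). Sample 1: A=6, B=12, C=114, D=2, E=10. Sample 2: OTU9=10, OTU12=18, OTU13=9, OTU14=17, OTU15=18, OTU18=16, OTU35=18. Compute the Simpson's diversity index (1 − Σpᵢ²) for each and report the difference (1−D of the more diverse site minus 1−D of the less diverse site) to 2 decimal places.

0.49

Sample 1: N=144, proportions 0.0417, 0.0833, 0.7917, 0.0139, 0.0694, giving 1−D = 0.3596 (working shown to 4 dp, full precision carried).
Sample 2: N=106, proportions 0.0943, 0.1698, 0.0849, 0.1604, 0.1698, 0.1509, 0.1698, giving 1−D = 0.8489.
Difference = |0.3596 − 0.8489| = 0.4893, i.e. 0.49 to 2 decimal places.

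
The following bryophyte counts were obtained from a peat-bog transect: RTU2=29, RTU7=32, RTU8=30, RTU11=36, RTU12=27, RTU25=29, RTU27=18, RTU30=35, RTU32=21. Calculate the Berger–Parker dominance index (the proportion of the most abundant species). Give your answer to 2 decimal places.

0.14

Total N = 29+32+30+36+27+29+18+35+21 = 257, so the proportions are 0.1128, 0.1245, 0.1167, 0.1401, 0.1051, 0.1128, 0.07, 0.1362, 0.0817 (working shown to 4 dp, full precision carried).
The largest proportion is 0.1401, i.e. d = 0.14 to 2 decimal places.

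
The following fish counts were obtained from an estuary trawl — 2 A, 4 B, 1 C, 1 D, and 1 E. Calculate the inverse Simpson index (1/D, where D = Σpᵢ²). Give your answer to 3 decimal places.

Total N = 2+4+1+1+1 = 9, so the proportions are 0.2222222, 0.4444444, 0.1111111, 0.1111111, 0.1111111 (working shown to 7 dp, full precision carried).
D = 0.2222222² + 0.4444444² + 0.1111111² + 0.1111111² + 0.1111111² = 0.0493827 + 0.1975309 + 0.0123457 + 0.0123457 + 0.0123457 = 0.2839506.
So 1/D = 3.52174, i.e. 3.522 to 3 decimal places.

3.522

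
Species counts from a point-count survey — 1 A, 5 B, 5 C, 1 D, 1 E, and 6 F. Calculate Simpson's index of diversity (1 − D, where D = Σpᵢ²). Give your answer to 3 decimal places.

0.753

Total N = 1+5+5+1+1+6 = 19, so the proportions are 0.05263, 0.26316, 0.26316, 0.05263, 0.05263, 0.31579 (working shown to 5 dp, full precision carried).
D = 0.05263² + 0.26316² + 0.26316² + 0.05263² + 0.05263² + 0.31579² = 0.00277 + 0.06925 + 0.06925 + 0.00277 + 0.00277 + 0.09972 = 0.24654.
So 1 − D = 0.75346, i.e. 0.753 to 3 decimal places.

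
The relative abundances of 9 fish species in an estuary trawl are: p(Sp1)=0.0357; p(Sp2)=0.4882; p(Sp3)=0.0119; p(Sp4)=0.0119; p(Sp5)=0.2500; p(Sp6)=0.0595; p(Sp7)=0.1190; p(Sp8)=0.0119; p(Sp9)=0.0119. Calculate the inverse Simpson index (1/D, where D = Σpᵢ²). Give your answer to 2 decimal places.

3.12

D = 0.0357² + 0.4882² + 0.0119² + 0.0119² + 0.25² + 0.0595² + 0.119² + 0.0119² + 0.0119² = 0.00127 + 0.23834 + 0.00014 + 0.00014 + 0.06250 + 0.00354 + 0.01416 + 0.00014 + 0.00014 = 0.32038 (working shown to 5 dp, full precision carried).
So 1/D = 3.1213, i.e. 3.12 to 2 decimal places.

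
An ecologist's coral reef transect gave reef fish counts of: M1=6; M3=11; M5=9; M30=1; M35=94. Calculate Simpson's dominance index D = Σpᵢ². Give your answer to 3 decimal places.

0.620

Total N = 6+11+9+1+94 = 121, so the proportions are 0.04959, 0.09091, 0.07438, 0.00826, 0.77686 (working shown to 5 dp, full precision carried).
D = 0.04959² + 0.09091² + 0.07438² + 0.00826² + 0.77686² = 0.00246 + 0.00826 + 0.00553 + 0.00007 + 0.60351 = 0.61983.
To 3 decimal places, D = 0.620.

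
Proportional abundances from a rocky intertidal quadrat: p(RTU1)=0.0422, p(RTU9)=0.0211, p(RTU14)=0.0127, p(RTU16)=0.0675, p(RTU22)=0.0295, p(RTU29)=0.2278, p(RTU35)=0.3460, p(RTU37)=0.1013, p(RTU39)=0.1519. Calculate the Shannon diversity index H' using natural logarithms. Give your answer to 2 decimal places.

Each pᵢ ln pᵢ term (working shown to 4 dp, full precision carried): 0.0422×(-3.1653)=-0.1336, 0.0211×(-3.8585)=-0.0814, 0.0127×(-4.3662)=-0.0555, 0.0675×(-2.6956)=-0.1820, 0.0295×(-3.5234)=-0.1039, 0.2278×(-1.4793)=-0.3370, 0.346×(-1.0613)=-0.3672, 0.1013×(-2.2897)=-0.2319, 0.1519×(-1.8845)=-0.2863.
Sum = -1.7787, so H' = 1.78.

1.78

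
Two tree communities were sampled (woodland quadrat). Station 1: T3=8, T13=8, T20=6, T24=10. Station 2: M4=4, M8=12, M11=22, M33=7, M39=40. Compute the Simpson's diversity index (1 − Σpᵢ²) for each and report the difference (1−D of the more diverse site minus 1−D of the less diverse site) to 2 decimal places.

Station 1: N=32, proportions 0.25, 0.25, 0.1875, 0.3125, giving 1−D = 0.7422 (working shown to 4 dp, full precision carried).
Station 2: N=85, proportions 0.0471, 0.1412, 0.2588, 0.0824, 0.4706, giving 1−D = 0.6826.
Difference = |0.7422 − 0.6826| = 0.0596, i.e. 0.06 to 2 decimal places.

0.06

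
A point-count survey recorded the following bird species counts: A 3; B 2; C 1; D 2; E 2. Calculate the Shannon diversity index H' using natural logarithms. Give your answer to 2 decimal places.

Total N = 3+2+1+2+2 = 10, so the proportions are 0.3, 0.2, 0.1, 0.2, 0.2 (working shown to 4 dp, full precision carried).
Each pᵢ ln pᵢ term: 0.3×(-1.2040)=-0.3612, 0.2×(-1.6094)=-0.3219, 0.1×(-2.3026)=-0.2303, 0.2×(-1.6094)=-0.3219, 0.2×(-1.6094)=-0.3219.
Sum = -1.5571, so H' = 1.56.

1.56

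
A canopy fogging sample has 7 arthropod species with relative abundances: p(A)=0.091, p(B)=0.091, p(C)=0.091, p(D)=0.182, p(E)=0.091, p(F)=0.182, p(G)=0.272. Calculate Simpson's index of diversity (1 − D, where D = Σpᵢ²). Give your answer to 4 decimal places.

0.8266

D = 0.091² + 0.091² + 0.091² + 0.182² + 0.091² + 0.182² + 0.272² = 0.008281 + 0.008281 + 0.008281 + 0.033124 + 0.008281 + 0.033124 + 0.073984 = 0.173356 (working shown to 6 dp, full precision carried).
So 1 − D = 0.826644, i.e. 0.8266 to 4 decimal places.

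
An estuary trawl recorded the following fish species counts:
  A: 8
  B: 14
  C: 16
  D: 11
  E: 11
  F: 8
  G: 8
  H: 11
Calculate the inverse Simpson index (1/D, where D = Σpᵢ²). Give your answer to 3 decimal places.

Total N = 8+14+16+11+11+8+8+11 = 87, so the proportions are 0.091954, 0.1609195, 0.183908, 0.1264368, 0.1264368, 0.091954, 0.091954, 0.1264368 (working shown to 7 dp, full precision carried).
D = 0.091954² + 0.1609195² + 0.183908² + 0.1264368² + 0.1264368² + 0.091954² + 0.091954² + 0.1264368² = 0.0084555 + 0.0258951 + 0.0338222 + 0.0159863 + 0.0159863 + 0.0084555 + 0.0084555 + 0.0159863 = 0.1330427.
So 1/D = 7.51639, i.e. 7.516 to 3 decimal places.

7.516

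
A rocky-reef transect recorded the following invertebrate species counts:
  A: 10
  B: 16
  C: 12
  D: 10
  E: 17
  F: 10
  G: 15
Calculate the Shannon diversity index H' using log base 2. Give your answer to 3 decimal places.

Total N = 10+16+12+10+17+10+15 = 90, so the proportions are 0.11111, 0.17778, 0.13333, 0.11111, 0.18889, 0.11111, 0.16667 (working shown to 5 dp, full precision carried).
Each pᵢ log₂ pᵢ term: 0.11111×(-3.16993)=-0.35221, 0.17778×(-2.49185)=-0.44300, 0.13333×(-2.90689)=-0.38759, 0.11111×(-3.16993)=-0.35221, 0.18889×(-2.40439)=-0.45416, 0.11111×(-3.16993)=-0.35221, 0.16667×(-2.58496)=-0.43083.
Sum = -2.77221, so H' = 2.772.

2.772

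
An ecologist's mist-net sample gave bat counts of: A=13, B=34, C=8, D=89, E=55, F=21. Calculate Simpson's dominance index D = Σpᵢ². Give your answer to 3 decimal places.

Total N = 13+34+8+89+55+21 = 220, so the proportions are 0.05909, 0.15455, 0.03636, 0.40455, 0.25, 0.09545 (working shown to 5 dp, full precision carried).
D = 0.05909² + 0.15455² + 0.03636² + 0.40455² + 0.25² + 0.09545² = 0.00349 + 0.02388 + 0.00132 + 0.16366 + 0.06250 + 0.00911 = 0.26397.
To 3 decimal places, D = 0.264.

0.264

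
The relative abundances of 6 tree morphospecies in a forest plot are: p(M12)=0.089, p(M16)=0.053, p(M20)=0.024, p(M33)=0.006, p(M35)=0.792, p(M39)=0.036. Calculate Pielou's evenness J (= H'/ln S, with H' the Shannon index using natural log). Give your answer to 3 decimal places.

0.444

H' = −Σ pᵢ ln pᵢ = −((-0.21530) + (-0.15569) + (-0.08951) + (-0.03070) + (-0.18469) + (-0.11967)) = 0.79556 (working shown to 5 dp, full precision carried).
With S = 6 species, ln S = 1.79176, so J = 0.79556/1.79176 = 0.44401, i.e. 0.444 to 3 decimal places.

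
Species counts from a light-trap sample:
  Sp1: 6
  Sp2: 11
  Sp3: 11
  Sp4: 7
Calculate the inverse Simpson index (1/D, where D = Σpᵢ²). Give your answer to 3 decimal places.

3.746

Total N = 6+11+11+7 = 35, so the proportions are 0.1714286, 0.3142857, 0.3142857, 0.2 (working shown to 7 dp, full precision carried).
D = 0.1714286² + 0.3142857² + 0.3142857² + 0.2² = 0.0293878 + 0.0987755 + 0.0987755 + 0.0400000 = 0.2669388.
So 1/D = 3.74618, i.e. 3.746 to 3 decimal places.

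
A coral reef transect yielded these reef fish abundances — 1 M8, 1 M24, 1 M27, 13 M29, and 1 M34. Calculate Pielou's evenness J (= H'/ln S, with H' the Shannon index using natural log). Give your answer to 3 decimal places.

0.542

Total N = 1+1+1+13+1 = 17, so the proportions are 0.05882, 0.05882, 0.05882, 0.76471, 0.05882 (working shown to 5 dp, full precision carried).
H' = −Σ pᵢ ln pᵢ = −((-0.16666) + (-0.16666) + (-0.16666) + (-0.20514) + (-0.16666)) = 0.87178.
With S = 5 species, ln S = 1.60944, so J = 0.87178/1.60944 = 0.54167, i.e. 0.542 to 3 decimal places.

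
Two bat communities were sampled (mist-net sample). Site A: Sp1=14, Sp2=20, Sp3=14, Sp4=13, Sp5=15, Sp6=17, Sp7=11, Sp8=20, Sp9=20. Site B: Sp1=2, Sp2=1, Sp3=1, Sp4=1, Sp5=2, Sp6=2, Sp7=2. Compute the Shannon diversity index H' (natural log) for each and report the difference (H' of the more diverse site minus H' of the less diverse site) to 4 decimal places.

0.2834

Site A: N=144, proportions 0.097222, 0.138889, 0.097222, 0.090278, 0.104167, 0.118056, 0.076389, 0.138889, 0.138889, giving H' = 2.177146 (working shown to 6 dp, full precision carried).
Site B: N=11, proportions 0.181818, 0.090909, 0.090909, 0.090909, 0.181818, 0.181818, 0.181818, giving H' = 1.893788.
Difference = |2.177146 − 1.893788| = 0.283358, i.e. 0.2834 to 4 decimal places.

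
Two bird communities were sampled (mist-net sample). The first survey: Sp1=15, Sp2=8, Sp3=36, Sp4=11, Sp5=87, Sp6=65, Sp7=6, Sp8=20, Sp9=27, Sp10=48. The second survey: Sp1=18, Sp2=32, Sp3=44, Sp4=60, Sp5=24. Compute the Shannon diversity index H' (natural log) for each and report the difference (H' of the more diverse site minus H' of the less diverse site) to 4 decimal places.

The first survey: N=323, proportions 0.04644, 0.024768, 0.111455, 0.034056, 0.26935, 0.201238, 0.018576, 0.06192, 0.083591, 0.148607, giving H' = 2.006818 (working shown to 6 dp, full precision carried).
The second survey: N=178, proportions 0.101124, 0.179775, 0.247191, 0.337079, 0.134831, giving H' = 1.522410.
Difference = |2.006818 − 1.522410| = 0.484408, i.e. 0.4844 to 4 decimal places.

0.4844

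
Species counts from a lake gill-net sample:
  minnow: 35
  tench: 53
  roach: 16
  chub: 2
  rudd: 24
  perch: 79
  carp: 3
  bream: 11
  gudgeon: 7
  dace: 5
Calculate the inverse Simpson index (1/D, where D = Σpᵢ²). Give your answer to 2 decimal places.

Total N = 35+53+16+2+24+79+3+11+7+5 = 235, so the proportions are 0.148936, 0.225532, 0.068085, 0.008511, 0.102128, 0.33617, 0.012766, 0.046809, 0.029787, 0.021277 (working shown to 6 dp, full precision carried).
D = 0.148936² + 0.225532² + 0.068085² + 0.008511² + 0.102128² + 0.33617² + 0.012766² + 0.046809² + 0.029787² + 0.021277² = 0.022182 + 0.050865 + 0.004636 + 0.000072 + 0.010430 + 0.113010 + 0.000163 + 0.002191 + 0.000887 + 0.000453 = 0.204889.
So 1/D = 4.8807, i.e. 4.88 to 2 decimal places.

4.88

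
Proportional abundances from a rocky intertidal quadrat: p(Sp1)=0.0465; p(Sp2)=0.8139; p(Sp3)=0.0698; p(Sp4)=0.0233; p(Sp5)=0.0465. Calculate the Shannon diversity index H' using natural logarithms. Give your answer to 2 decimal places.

Each pᵢ ln pᵢ term (working shown to 4 dp, full precision carried): 0.0465×(-3.0683)=-0.1427, 0.8139×(-0.2059)=-0.1676, 0.0698×(-2.6621)=-0.1858, 0.0233×(-3.7593)=-0.0876, 0.0465×(-3.0683)=-0.1427.
Sum = -0.7264, so H' = 0.73.

0.73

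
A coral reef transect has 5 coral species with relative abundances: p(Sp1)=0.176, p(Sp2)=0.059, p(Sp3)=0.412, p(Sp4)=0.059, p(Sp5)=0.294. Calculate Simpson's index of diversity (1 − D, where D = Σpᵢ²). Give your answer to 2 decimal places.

0.71

D = 0.176² + 0.059² + 0.412² + 0.059² + 0.294² = 0.0310 + 0.0035 + 0.1697 + 0.0035 + 0.0864 = 0.2941 (working shown to 4 dp, full precision carried).
So 1 − D = 0.7059, i.e. 0.71 to 2 decimal places.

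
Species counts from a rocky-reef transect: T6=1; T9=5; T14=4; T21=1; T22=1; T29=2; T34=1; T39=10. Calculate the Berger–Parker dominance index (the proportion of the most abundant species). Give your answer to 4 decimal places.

0.4000

Total N = 1+5+4+1+1+2+1+10 = 25, so the proportions are 0.04, 0.2, 0.16, 0.04, 0.04, 0.08, 0.04, 0.4 (working shown to 6 dp, full precision carried).
The largest proportion is 0.4, i.e. d = 0.4000 to 4 decimal places.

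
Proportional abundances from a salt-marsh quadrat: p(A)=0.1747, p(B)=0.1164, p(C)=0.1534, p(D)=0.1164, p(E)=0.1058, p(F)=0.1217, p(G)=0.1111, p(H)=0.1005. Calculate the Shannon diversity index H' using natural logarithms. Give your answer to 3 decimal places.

2.062

Each pᵢ ln pᵢ term (working shown to 5 dp, full precision carried): 0.1747×(-1.74469)=-0.30480, 0.1164×(-2.15072)=-0.25034, 0.1534×(-1.87471)=-0.28758, 0.1164×(-2.15072)=-0.25034, 0.1058×(-2.24620)=-0.23765, 0.1217×(-2.10620)=-0.25632, 0.1111×(-2.19732)=-0.24412, 0.1005×(-2.29760)=-0.23091.
Sum = -2.06207, so H' = 2.062.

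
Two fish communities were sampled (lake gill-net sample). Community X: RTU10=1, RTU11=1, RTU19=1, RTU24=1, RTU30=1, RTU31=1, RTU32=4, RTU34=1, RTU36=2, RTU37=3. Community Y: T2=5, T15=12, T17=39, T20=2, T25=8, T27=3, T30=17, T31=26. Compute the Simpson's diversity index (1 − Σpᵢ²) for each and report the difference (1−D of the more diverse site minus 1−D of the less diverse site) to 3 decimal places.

0.077

Community X: N=16, proportions 0.0625, 0.0625, 0.0625, 0.0625, 0.0625, 0.0625, 0.25, 0.0625, 0.125, 0.1875, giving 1−D = 0.85938 (working shown to 5 dp, full precision carried).
Community Y: N=112, proportions 0.04464, 0.10714, 0.34821, 0.01786, 0.07143, 0.02679, 0.15179, 0.23214, giving 1−D = 0.78221.
Difference = |0.85938 − 0.78221| = 0.07717, i.e. 0.077 to 3 decimal places.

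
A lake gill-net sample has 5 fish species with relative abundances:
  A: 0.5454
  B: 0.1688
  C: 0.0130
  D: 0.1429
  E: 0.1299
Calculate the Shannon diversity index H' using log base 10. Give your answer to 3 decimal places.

Each pᵢ log₁₀ pᵢ term (working shown to 5 dp, full precision carried): 0.5454×(-0.26328)=-0.14360, 0.1688×(-0.77263)=-0.13042, 0.013×(-1.88606)=-0.02452, 0.1429×(-0.84497)=-0.12075, 0.1299×(-0.88639)=-0.11514.
Sum = -0.53442, so H' = 0.534.

0.534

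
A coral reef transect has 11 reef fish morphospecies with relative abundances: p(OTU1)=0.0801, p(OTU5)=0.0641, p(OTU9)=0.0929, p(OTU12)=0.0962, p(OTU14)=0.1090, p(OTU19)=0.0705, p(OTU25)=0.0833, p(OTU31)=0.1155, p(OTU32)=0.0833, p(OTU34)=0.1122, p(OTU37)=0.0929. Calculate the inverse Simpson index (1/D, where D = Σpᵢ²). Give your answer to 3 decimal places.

10.673

D = 0.0801² + 0.0641² + 0.0929² + 0.0962² + 0.109² + 0.0705² + 0.0833² + 0.1155² + 0.0833² + 0.1122² + 0.0929² = 0.00641601 + 0.00410881 + 0.00863041 + 0.00925444 + 0.01188100 + 0.00497025 + 0.00693889 + 0.01334025 + 0.00693889 + 0.01258884 + 0.00863041 = 0.09369820 (working shown to 8 dp, full precision carried).
So 1/D = 10.67256, i.e. 10.673 to 3 decimal places.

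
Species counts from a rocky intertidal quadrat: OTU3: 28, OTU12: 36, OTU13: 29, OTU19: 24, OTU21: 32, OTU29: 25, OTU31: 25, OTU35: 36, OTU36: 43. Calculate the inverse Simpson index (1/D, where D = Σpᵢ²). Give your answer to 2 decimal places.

Total N = 28+36+29+24+32+25+25+36+43 = 278, so the proportions are 0.100719, 0.129496, 0.104317, 0.086331, 0.115108, 0.089928, 0.089928, 0.129496, 0.154676 (working shown to 6 dp, full precision carried).
D = 0.100719² + 0.129496² + 0.104317² + 0.086331² + 0.115108² + 0.089928² + 0.089928² + 0.129496² + 0.154676² = 0.010144 + 0.016769 + 0.010882 + 0.007453 + 0.013250 + 0.008087 + 0.008087 + 0.016769 + 0.023925 = 0.115367.
So 1/D = 8.6680, i.e. 8.67 to 2 decimal places.

8.67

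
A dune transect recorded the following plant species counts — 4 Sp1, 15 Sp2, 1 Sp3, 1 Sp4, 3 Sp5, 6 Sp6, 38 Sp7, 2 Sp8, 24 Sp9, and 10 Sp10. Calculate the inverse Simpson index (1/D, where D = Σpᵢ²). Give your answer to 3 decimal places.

4.484

Total N = 4+15+1+1+3+6+38+2+24+10 = 104, so the proportions are 0.0384615, 0.1442308, 0.0096154, 0.0096154, 0.0288462, 0.0576923, 0.3653846, 0.0192308, 0.2307692, 0.0961538 (working shown to 7 dp, full precision carried).
D = 0.0384615² + 0.1442308² + 0.0096154² + 0.0096154² + 0.0288462² + 0.0576923² + 0.3653846² + 0.0192308² + 0.2307692² + 0.0961538² = 0.0014793 + 0.0208025 + 0.0000925 + 0.0000925 + 0.0008321 + 0.0033284 + 0.1335059 + 0.0003698 + 0.0532544 + 0.0092456 = 0.2230030.
So 1/D = 4.48425, i.e. 4.484 to 3 decimal places.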